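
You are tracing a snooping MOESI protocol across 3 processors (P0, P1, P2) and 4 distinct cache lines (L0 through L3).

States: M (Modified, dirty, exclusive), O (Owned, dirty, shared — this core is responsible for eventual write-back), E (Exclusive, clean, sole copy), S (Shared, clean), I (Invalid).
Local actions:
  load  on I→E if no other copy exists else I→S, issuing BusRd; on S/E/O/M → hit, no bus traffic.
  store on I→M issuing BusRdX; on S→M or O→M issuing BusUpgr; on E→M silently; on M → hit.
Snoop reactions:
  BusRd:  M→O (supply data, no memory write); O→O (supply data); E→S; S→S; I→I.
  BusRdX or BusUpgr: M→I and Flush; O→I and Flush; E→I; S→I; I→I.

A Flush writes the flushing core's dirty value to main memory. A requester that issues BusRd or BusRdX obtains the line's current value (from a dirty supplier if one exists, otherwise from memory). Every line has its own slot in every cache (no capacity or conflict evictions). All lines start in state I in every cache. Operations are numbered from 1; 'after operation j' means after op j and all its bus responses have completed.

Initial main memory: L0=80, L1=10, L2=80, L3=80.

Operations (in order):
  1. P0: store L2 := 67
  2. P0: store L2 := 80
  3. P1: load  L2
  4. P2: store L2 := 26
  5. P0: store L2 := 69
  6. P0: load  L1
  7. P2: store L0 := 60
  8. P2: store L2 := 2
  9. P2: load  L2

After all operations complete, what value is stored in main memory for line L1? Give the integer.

[1] P0: store L2 := 67 | P0:M(67), P1:I, P2:I | bus: BusRdX
[2] P0: store L2 := 80 | P0:M(80), P1:I, P2:I | bus: none
[3] P1: load  L2 | P0:O(80), P1:S(80), P2:I | bus: BusRd
[4] P2: store L2 := 26 | P0:I, P1:I, P2:M(26) | bus: BusRdX,Flush
[5] P0: store L2 := 69 | P0:M(69), P1:I, P2:I | bus: BusRdX,Flush
[6] P0: load  L1 | P0:E(10), P1:I, P2:I | bus: BusRd
[7] P2: store L0 := 60 | P0:I, P1:I, P2:M(60) | bus: BusRdX
[8] P2: store L2 := 2 | P0:I, P1:I, P2:M(2) | bus: BusRdX,Flush
[9] P2: load  L2 | P0:I, P1:I, P2:M(2) | bus: none

memory[L1] = 10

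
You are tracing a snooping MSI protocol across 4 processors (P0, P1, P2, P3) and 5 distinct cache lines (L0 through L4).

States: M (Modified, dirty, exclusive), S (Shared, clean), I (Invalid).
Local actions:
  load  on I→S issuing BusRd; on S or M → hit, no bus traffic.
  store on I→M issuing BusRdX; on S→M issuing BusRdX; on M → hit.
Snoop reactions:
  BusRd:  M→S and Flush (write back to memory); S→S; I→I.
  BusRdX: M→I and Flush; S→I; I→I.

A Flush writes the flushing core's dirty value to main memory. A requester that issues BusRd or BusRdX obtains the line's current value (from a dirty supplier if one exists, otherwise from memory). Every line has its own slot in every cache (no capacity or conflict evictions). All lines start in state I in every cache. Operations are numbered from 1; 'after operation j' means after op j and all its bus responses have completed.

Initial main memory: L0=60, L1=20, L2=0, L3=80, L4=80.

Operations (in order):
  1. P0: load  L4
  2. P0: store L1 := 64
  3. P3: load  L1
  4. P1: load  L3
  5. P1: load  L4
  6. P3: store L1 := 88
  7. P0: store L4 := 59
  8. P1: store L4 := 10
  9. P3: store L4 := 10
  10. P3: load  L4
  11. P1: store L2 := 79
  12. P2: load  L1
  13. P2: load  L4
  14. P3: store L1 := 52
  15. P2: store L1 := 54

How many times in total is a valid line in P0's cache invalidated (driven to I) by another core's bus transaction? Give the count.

[1] P0: load  L4 | P0:S(80), P1:I, P2:I, P3:I | bus: BusRd
[2] P0: store L1 := 64 | P0:M(64), P1:I, P2:I, P3:I | bus: BusRdX
[3] P3: load  L1 | P0:S(64), P1:I, P2:I, P3:S(64) | bus: BusRd,Flush
[4] P1: load  L3 | P0:I, P1:S(80), P2:I, P3:I | bus: BusRd
[5] P1: load  L4 | P0:S(80), P1:S(80), P2:I, P3:I | bus: BusRd
[6] P3: store L1 := 88 | P0:I, P1:I, P2:I, P3:M(88) | bus: BusRdX
[7] P0: store L4 := 59 | P0:M(59), P1:I, P2:I, P3:I | bus: BusRdX
[8] P1: store L4 := 10 | P0:I, P1:M(10), P2:I, P3:I | bus: BusRdX,Flush
[9] P3: store L4 := 10 | P0:I, P1:I, P2:I, P3:M(10) | bus: BusRdX,Flush
[10] P3: load  L4 | P0:I, P1:I, P2:I, P3:M(10) | bus: none
[11] P1: store L2 := 79 | P0:I, P1:M(79), P2:I, P3:I | bus: BusRdX
[12] P2: load  L1 | P0:I, P1:I, P2:S(88), P3:S(88) | bus: BusRd,Flush
[13] P2: load  L4 | P0:I, P1:I, P2:S(10), P3:S(10) | bus: BusRd,Flush
[14] P3: store L1 := 52 | P0:I, P1:I, P2:I, P3:M(52) | bus: BusRdX
[15] P2: store L1 := 54 | P0:I, P1:I, P2:M(54), P3:I | bus: BusRdX,Flush

invalidations = 2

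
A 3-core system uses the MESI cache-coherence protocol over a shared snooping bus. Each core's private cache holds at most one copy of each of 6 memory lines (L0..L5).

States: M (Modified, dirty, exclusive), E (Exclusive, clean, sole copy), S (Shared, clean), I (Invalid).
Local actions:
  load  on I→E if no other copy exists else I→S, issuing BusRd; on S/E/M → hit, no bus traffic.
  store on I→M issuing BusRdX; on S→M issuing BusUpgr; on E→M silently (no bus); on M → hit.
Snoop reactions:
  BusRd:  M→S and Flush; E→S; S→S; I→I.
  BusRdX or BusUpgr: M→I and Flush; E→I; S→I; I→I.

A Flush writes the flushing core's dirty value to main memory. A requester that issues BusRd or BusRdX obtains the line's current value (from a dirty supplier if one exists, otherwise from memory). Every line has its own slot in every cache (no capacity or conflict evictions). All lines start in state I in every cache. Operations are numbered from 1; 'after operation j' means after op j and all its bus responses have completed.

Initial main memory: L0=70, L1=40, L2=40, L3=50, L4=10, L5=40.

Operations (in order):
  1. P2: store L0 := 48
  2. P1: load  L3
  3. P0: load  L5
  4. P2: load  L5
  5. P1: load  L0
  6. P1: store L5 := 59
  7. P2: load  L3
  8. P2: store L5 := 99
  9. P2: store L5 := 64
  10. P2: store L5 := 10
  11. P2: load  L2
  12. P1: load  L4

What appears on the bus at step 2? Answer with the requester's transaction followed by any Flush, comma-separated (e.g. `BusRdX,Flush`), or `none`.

  op1 P2: store L0 := 48 → I/I/M on L0; bus BusRdX; mem=70
  op2 P1: load  L3 → I/E/I on L3; bus BusRd; mem=50
  op3 P0: load  L5 → E/I/I on L5; bus BusRd; mem=40
  op4 P2: load  L5 → S/I/S on L5; bus BusRd; mem=40
  op5 P1: load  L0 → I/S/S on L0; bus BusRd Flush; mem=48
  op6 P1: store L5 := 59 → I/M/I on L5; bus BusRdX; mem=40
  op7 P2: load  L3 → I/S/S on L3; bus BusRd; mem=50
  op8 P2: store L5 := 99 → I/I/M on L5; bus BusRdX Flush; mem=59
  op9 P2: store L5 := 64 → I/I/M on L5; bus (none); mem=59
  op10 P2: store L5 := 10 → I/I/M on L5; bus (none); mem=59
  op11 P2: load  L2 → I/I/E on L2; bus BusRd; mem=40
  op12 P1: load  L4 → I/E/I on L4; bus BusRd; mem=10

bus = BusRd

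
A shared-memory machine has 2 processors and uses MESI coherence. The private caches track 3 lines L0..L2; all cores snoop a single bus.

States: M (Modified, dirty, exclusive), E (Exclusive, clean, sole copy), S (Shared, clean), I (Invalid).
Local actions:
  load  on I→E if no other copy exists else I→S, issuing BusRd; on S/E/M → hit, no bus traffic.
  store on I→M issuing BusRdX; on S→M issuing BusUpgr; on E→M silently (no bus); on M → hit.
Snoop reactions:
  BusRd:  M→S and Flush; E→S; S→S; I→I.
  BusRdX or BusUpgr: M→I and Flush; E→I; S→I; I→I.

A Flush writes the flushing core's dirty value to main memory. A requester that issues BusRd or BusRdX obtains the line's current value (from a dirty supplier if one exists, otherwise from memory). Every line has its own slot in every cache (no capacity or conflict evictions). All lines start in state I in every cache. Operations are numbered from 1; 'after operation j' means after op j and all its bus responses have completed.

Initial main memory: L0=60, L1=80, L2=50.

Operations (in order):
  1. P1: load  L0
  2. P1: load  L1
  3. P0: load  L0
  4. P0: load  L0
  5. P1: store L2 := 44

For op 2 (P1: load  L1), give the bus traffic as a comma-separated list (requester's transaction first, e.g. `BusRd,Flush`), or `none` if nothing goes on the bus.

[1] P1: load  L0 | P0:I, P1:E(60) | bus: BusRd
[2] P1: load  L1 | P0:I, P1:E(80) | bus: BusRd
[3] P0: load  L0 | P0:S(60), P1:S(60) | bus: BusRd
[4] P0: load  L0 | P0:S(60), P1:S(60) | bus: none
[5] P1: store L2 := 44 | P0:I, P1:M(44) | bus: BusRdX

bus = BusRd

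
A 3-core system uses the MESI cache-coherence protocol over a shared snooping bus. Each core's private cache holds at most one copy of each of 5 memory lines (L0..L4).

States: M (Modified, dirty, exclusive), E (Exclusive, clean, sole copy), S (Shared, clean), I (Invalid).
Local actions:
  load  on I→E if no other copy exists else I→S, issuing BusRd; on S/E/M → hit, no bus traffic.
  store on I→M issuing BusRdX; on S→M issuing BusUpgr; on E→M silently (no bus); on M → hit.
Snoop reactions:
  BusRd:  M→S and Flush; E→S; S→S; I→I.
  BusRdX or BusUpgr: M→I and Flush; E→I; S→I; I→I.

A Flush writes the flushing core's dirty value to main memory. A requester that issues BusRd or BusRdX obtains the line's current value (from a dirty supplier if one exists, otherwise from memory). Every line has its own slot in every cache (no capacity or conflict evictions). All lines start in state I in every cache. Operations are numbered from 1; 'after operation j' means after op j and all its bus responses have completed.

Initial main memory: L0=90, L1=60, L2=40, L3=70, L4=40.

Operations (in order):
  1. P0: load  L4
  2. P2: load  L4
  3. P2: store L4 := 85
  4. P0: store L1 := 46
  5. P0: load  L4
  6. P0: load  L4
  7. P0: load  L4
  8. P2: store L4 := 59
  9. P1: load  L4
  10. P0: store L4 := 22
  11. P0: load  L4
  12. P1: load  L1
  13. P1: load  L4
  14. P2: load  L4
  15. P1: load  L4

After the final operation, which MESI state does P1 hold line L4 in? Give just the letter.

  op1 P0: load  L4 → E/I/I on L4; bus BusRd; mem=40
  op2 P2: load  L4 → S/I/S on L4; bus BusRd; mem=40
  op3 P2: store L4 := 85 → I/I/M on L4; bus BusUpgr; mem=40
  op4 P0: store L1 := 46 → M/I/I on L1; bus BusRdX; mem=60
  op5 P0: load  L4 → S/I/S on L4; bus BusRd Flush; mem=85
  op6 P0: load  L4 → S/I/S on L4; bus (none); mem=85
  op7 P0: load  L4 → S/I/S on L4; bus (none); mem=85
  op8 P2: store L4 := 59 → I/I/M on L4; bus BusUpgr; mem=85
  op9 P1: load  L4 → I/S/S on L4; bus BusRd Flush; mem=59
  op10 P0: store L4 := 22 → M/I/I on L4; bus BusRdX; mem=59
  op11 P0: load  L4 → M/I/I on L4; bus (none); mem=59
  op12 P1: load  L1 → S/S/I on L1; bus BusRd Flush; mem=46
  op13 P1: load  L4 → S/S/I on L4; bus BusRd Flush; mem=22
  op14 P2: load  L4 → S/S/S on L4; bus BusRd; mem=22
  op15 P1: load  L4 → S/S/S on L4; bus (none); mem=22

state = S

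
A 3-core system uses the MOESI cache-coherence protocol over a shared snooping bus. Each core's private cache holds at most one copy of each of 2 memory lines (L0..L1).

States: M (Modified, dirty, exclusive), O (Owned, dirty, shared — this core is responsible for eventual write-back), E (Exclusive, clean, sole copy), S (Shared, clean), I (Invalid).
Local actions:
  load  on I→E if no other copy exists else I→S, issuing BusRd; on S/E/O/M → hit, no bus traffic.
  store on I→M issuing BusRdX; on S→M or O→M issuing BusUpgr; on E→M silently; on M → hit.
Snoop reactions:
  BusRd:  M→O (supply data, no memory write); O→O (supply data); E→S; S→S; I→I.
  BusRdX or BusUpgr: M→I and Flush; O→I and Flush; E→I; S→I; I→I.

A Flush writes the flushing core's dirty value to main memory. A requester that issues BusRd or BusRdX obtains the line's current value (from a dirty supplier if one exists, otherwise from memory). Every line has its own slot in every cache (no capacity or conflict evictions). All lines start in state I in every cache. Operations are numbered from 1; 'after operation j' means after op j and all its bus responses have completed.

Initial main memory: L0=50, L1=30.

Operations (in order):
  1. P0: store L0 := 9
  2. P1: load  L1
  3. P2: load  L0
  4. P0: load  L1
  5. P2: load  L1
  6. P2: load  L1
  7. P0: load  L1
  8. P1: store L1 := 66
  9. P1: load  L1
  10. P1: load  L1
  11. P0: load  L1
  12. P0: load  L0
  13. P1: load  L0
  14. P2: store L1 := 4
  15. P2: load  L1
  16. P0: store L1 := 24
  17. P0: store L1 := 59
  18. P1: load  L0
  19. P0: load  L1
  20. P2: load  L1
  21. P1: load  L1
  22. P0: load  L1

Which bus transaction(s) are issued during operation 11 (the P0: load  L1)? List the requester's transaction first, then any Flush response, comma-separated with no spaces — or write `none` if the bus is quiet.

step 1: P0: store L0 := 9  ⟶  MII  (L0)  txn=BusRdX  M[L0]=50
step 2: P1: load  L1  ⟶  IEI  (L1)  txn=BusRd  M[L1]=30
step 3: P2: load  L0  ⟶  OIS  (L0)  txn=BusRd  M[L0]=50
step 4: P0: load  L1  ⟶  SSI  (L1)  txn=BusRd  M[L1]=30
step 5: P2: load  L1  ⟶  SSS  (L1)  txn=BusRd  M[L1]=30
step 6: P2: load  L1  ⟶  SSS  (L1)  txn=∅  M[L1]=30
step 7: P0: load  L1  ⟶  SSS  (L1)  txn=∅  M[L1]=30
step 8: P1: store L1 := 66  ⟶  IMI  (L1)  txn=BusUpgr  M[L1]=30
step 9: P1: load  L1  ⟶  IMI  (L1)  txn=∅  M[L1]=30
step 10: P1: load  L1  ⟶  IMI  (L1)  txn=∅  M[L1]=30
step 11: P0: load  L1  ⟶  SOI  (L1)  txn=BusRd  M[L1]=30
step 12: P0: load  L0  ⟶  OIS  (L0)  txn=∅  M[L0]=50
step 13: P1: load  L0  ⟶  OSS  (L0)  txn=BusRd  M[L0]=50
step 14: P2: store L1 := 4  ⟶  IIM  (L1)  txn=BusRdX+Flush  M[L1]=66
step 15: P2: load  L1  ⟶  IIM  (L1)  txn=∅  M[L1]=66
step 16: P0: store L1 := 24  ⟶  MII  (L1)  txn=BusRdX+Flush  M[L1]=4
step 17: P0: store L1 := 59  ⟶  MII  (L1)  txn=∅  M[L1]=4
step 18: P1: load  L0  ⟶  OSS  (L0)  txn=∅  M[L0]=50
step 19: P0: load  L1  ⟶  MII  (L1)  txn=∅  M[L1]=4
step 20: P2: load  L1  ⟶  OIS  (L1)  txn=BusRd  M[L1]=4
step 21: P1: load  L1  ⟶  OSS  (L1)  txn=BusRd  M[L1]=4
step 22: P0: load  L1  ⟶  OSS  (L1)  txn=∅  M[L1]=4

bus = BusRd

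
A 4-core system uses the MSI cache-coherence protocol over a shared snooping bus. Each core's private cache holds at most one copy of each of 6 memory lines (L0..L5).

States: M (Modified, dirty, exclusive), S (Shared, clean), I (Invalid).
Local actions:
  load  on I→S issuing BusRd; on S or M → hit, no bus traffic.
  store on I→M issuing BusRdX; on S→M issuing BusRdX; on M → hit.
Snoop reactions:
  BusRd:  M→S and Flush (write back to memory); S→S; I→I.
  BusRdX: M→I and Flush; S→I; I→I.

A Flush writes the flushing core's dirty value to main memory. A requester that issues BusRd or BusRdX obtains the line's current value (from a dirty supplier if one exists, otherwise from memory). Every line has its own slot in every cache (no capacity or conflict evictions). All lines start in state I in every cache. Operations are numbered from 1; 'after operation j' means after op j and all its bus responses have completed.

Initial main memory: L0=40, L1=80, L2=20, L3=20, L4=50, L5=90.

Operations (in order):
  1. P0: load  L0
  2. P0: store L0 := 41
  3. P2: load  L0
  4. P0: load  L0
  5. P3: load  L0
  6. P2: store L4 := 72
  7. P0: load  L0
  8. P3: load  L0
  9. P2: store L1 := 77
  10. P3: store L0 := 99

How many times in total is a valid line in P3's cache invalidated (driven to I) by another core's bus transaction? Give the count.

invalidations = 0

1. P0: load  L0  bus=[BusRd]  L0: P0=S P1=I P2=I P3=I  mem[L0]=40
2. P0: store L0 := 41  bus=[BusRdX]  L0: P0=M P1=I P2=I P3=I  mem[L0]=40
3. P2: load  L0  bus=[BusRd,Flush]  L0: P0=S P1=I P2=S P3=I  mem[L0]=41
4. P0: load  L0  bus=[-]  L0: P0=S P1=I P2=S P3=I  mem[L0]=41
5. P3: load  L0  bus=[BusRd]  L0: P0=S P1=I P2=S P3=S  mem[L0]=41
6. P2: store L4 := 72  bus=[BusRdX]  L4: P0=I P1=I P2=M P3=I  mem[L4]=50
7. P0: load  L0  bus=[-]  L0: P0=S P1=I P2=S P3=S  mem[L0]=41
8. P3: load  L0  bus=[-]  L0: P0=S P1=I P2=S P3=S  mem[L0]=41
9. P2: store L1 := 77  bus=[BusRdX]  L1: P0=I P1=I P2=M P3=I  mem[L1]=80
10. P3: store L0 := 99  bus=[BusRdX]  L0: P0=I P1=I P2=I P3=M  mem[L0]=41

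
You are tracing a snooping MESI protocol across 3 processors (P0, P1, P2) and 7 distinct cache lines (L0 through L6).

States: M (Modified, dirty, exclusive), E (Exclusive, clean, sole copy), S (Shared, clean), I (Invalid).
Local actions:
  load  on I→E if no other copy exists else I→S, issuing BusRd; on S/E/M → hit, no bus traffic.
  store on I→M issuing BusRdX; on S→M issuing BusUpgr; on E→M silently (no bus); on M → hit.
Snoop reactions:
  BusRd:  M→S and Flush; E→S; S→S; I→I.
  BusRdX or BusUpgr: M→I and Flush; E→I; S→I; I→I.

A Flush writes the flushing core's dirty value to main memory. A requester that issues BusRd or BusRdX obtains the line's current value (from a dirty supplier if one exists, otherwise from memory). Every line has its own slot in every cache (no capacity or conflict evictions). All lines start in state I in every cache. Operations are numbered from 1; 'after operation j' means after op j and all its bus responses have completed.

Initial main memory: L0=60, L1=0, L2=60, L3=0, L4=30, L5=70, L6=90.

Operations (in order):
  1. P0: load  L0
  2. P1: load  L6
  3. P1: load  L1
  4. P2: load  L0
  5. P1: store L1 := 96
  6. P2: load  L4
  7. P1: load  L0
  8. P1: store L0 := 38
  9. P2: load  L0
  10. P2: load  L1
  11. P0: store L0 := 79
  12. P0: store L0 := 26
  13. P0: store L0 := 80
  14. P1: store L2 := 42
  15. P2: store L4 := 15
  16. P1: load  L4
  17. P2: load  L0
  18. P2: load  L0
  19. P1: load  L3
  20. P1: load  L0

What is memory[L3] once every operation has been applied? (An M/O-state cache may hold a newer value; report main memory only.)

step 1: P0: load  L0  ⟶  EII  (L0)  txn=BusRd  M[L0]=60
step 2: P1: load  L6  ⟶  IEI  (L6)  txn=BusRd  M[L6]=90
step 3: P1: load  L1  ⟶  IEI  (L1)  txn=BusRd  M[L1]=0
step 4: P2: load  L0  ⟶  SIS  (L0)  txn=BusRd  M[L0]=60
step 5: P1: store L1 := 96  ⟶  IMI  (L1)  txn=∅  M[L1]=0
step 6: P2: load  L4  ⟶  IIE  (L4)  txn=BusRd  M[L4]=30
step 7: P1: load  L0  ⟶  SSS  (L0)  txn=BusRd  M[L0]=60
step 8: P1: store L0 := 38  ⟶  IMI  (L0)  txn=BusUpgr  M[L0]=60
step 9: P2: load  L0  ⟶  ISS  (L0)  txn=BusRd+Flush  M[L0]=38
step 10: P2: load  L1  ⟶  ISS  (L1)  txn=BusRd+Flush  M[L1]=96
step 11: P0: store L0 := 79  ⟶  MII  (L0)  txn=BusRdX  M[L0]=38
step 12: P0: store L0 := 26  ⟶  MII  (L0)  txn=∅  M[L0]=38
step 13: P0: store L0 := 80  ⟶  MII  (L0)  txn=∅  M[L0]=38
step 14: P1: store L2 := 42  ⟶  IMI  (L2)  txn=BusRdX  M[L2]=60
step 15: P2: store L4 := 15  ⟶  IIM  (L4)  txn=∅  M[L4]=30
step 16: P1: load  L4  ⟶  ISS  (L4)  txn=BusRd+Flush  M[L4]=15
step 17: P2: load  L0  ⟶  SIS  (L0)  txn=BusRd+Flush  M[L0]=80
step 18: P2: load  L0  ⟶  SIS  (L0)  txn=∅  M[L0]=80
step 19: P1: load  L3  ⟶  IEI  (L3)  txn=BusRd  M[L3]=0
step 20: P1: load  L0  ⟶  SSS  (L0)  txn=BusRd  M[L0]=80

memory[L3] = 0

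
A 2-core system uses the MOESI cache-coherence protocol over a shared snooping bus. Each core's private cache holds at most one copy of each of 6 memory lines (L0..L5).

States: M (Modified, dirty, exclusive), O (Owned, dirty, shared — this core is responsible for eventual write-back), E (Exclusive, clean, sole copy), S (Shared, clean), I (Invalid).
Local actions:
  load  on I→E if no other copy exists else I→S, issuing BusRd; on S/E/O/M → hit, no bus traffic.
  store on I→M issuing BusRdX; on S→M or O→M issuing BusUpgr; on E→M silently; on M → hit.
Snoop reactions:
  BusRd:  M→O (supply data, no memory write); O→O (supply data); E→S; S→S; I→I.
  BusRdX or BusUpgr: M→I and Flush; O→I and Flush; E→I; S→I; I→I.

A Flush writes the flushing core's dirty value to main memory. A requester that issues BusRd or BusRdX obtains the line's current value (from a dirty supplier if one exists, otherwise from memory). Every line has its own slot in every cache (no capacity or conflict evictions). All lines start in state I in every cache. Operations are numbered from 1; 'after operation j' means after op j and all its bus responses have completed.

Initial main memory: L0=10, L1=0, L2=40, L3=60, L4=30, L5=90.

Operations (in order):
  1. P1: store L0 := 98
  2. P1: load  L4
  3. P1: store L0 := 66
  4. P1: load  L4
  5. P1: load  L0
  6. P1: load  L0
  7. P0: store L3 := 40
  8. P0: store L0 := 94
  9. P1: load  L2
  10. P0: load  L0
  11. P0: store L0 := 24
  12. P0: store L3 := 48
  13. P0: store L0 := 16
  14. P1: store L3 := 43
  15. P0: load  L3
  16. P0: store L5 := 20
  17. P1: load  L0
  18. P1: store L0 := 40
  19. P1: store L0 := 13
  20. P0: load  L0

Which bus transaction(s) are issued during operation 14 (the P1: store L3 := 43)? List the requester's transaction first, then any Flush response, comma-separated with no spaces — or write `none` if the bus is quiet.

[1] P1: store L0 := 98 | P0:I, P1:M(98) | bus: BusRdX
[2] P1: load  L4 | P0:I, P1:E(30) | bus: BusRd
[3] P1: store L0 := 66 | P0:I, P1:M(66) | bus: none
[4] P1: load  L4 | P0:I, P1:E(30) | bus: none
[5] P1: load  L0 | P0:I, P1:M(66) | bus: none
[6] P1: load  L0 | P0:I, P1:M(66) | bus: none
[7] P0: store L3 := 40 | P0:M(40), P1:I | bus: BusRdX
[8] P0: store L0 := 94 | P0:M(94), P1:I | bus: BusRdX,Flush
[9] P1: load  L2 | P0:I, P1:E(40) | bus: BusRd
[10] P0: load  L0 | P0:M(94), P1:I | bus: none
[11] P0: store L0 := 24 | P0:M(24), P1:I | bus: none
[12] P0: store L3 := 48 | P0:M(48), P1:I | bus: none
[13] P0: store L0 := 16 | P0:M(16), P1:I | bus: none
[14] P1: store L3 := 43 | P0:I, P1:M(43) | bus: BusRdX,Flush
[15] P0: load  L3 | P0:S(43), P1:O(43) | bus: BusRd
[16] P0: store L5 := 20 | P0:M(20), P1:I | bus: BusRdX
[17] P1: load  L0 | P0:O(16), P1:S(16) | bus: BusRd
[18] P1: store L0 := 40 | P0:I, P1:M(40) | bus: BusUpgr,Flush
[19] P1: store L0 := 13 | P0:I, P1:M(13) | bus: none
[20] P0: load  L0 | P0:S(13), P1:O(13) | bus: BusRd

bus = BusRdX,Flush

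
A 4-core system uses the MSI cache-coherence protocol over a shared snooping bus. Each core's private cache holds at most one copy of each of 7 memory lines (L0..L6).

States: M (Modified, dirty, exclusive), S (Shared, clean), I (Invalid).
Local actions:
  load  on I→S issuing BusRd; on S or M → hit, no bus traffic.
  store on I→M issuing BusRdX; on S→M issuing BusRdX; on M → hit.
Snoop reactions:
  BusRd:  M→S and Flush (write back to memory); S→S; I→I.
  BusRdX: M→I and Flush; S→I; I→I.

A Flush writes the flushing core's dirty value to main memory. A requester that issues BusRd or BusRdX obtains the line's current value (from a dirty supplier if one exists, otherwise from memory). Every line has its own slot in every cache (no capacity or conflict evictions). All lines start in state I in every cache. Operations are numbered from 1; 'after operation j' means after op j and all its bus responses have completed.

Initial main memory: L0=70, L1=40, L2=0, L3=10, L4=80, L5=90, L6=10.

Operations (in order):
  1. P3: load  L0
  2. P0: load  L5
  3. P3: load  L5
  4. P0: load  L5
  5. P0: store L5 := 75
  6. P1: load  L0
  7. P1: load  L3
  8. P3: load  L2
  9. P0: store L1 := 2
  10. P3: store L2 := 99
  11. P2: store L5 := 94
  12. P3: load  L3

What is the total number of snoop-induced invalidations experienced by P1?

invalidations = 0

  op1 P3: load  L0 → I/I/I/S on L0; bus BusRd; mem=70
  op2 P0: load  L5 → S/I/I/I on L5; bus BusRd; mem=90
  op3 P3: load  L5 → S/I/I/S on L5; bus BusRd; mem=90
  op4 P0: load  L5 → S/I/I/S on L5; bus (none); mem=90
  op5 P0: store L5 := 75 → M/I/I/I on L5; bus BusRdX; mem=90
  op6 P1: load  L0 → I/S/I/S on L0; bus BusRd; mem=70
  op7 P1: load  L3 → I/S/I/I on L3; bus BusRd; mem=10
  op8 P3: load  L2 → I/I/I/S on L2; bus BusRd; mem=0
  op9 P0: store L1 := 2 → M/I/I/I on L1; bus BusRdX; mem=40
  op10 P3: store L2 := 99 → I/I/I/M on L2; bus BusRdX; mem=0
  op11 P2: store L5 := 94 → I/I/M/I on L5; bus BusRdX Flush; mem=75
  op12 P3: load  L3 → I/S/I/S on L3; bus BusRd; mem=10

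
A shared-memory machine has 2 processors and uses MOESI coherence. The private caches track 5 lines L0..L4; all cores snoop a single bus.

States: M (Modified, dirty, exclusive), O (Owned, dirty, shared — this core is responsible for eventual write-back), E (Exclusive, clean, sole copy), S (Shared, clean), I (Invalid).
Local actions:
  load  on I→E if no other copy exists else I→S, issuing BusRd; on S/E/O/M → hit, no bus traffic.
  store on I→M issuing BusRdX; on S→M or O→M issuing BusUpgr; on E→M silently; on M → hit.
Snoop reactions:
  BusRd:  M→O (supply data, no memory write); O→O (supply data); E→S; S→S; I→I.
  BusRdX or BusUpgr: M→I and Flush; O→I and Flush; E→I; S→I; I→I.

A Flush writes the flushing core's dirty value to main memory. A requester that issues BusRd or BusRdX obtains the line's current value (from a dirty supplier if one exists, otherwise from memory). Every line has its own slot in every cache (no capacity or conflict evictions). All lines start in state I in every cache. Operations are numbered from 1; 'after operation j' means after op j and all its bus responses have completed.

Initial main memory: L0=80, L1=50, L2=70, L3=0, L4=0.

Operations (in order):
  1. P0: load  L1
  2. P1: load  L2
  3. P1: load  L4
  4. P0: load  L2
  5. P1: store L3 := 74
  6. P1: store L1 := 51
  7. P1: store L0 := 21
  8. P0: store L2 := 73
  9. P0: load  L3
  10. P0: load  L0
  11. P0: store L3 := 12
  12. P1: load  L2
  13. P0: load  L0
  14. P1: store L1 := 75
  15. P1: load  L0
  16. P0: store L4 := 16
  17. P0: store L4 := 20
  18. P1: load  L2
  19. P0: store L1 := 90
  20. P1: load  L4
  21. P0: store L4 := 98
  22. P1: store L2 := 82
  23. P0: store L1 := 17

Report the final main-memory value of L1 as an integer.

memory[L1] = 75

  op1 P0: load  L1 → E/I on L1; bus BusRd; mem=50
  op2 P1: load  L2 → I/E on L2; bus BusRd; mem=70
  op3 P1: load  L4 → I/E on L4; bus BusRd; mem=0
  op4 P0: load  L2 → S/S on L2; bus BusRd; mem=70
  op5 P1: store L3 := 74 → I/M on L3; bus BusRdX; mem=0
  op6 P1: store L1 := 51 → I/M on L1; bus BusRdX; mem=50
  op7 P1: store L0 := 21 → I/M on L0; bus BusRdX; mem=80
  op8 P0: store L2 := 73 → M/I on L2; bus BusUpgr; mem=70
  op9 P0: load  L3 → S/O on L3; bus BusRd; mem=0
  op10 P0: load  L0 → S/O on L0; bus BusRd; mem=80
  op11 P0: store L3 := 12 → M/I on L3; bus BusUpgr Flush; mem=74
  op12 P1: load  L2 → O/S on L2; bus BusRd; mem=70
  op13 P0: load  L0 → S/O on L0; bus (none); mem=80
  op14 P1: store L1 := 75 → I/M on L1; bus (none); mem=50
  op15 P1: load  L0 → S/O on L0; bus (none); mem=80
  op16 P0: store L4 := 16 → M/I on L4; bus BusRdX; mem=0
  op17 P0: store L4 := 20 → M/I on L4; bus (none); mem=0
  op18 P1: load  L2 → O/S on L2; bus (none); mem=70
  op19 P0: store L1 := 90 → M/I on L1; bus BusRdX Flush; mem=75
  op20 P1: load  L4 → O/S on L4; bus BusRd; mem=0
  op21 P0: store L4 := 98 → M/I on L4; bus BusUpgr; mem=0
  op22 P1: store L2 := 82 → I/M on L2; bus BusUpgr Flush; mem=73
  op23 P0: store L1 := 17 → M/I on L1; bus (none); mem=75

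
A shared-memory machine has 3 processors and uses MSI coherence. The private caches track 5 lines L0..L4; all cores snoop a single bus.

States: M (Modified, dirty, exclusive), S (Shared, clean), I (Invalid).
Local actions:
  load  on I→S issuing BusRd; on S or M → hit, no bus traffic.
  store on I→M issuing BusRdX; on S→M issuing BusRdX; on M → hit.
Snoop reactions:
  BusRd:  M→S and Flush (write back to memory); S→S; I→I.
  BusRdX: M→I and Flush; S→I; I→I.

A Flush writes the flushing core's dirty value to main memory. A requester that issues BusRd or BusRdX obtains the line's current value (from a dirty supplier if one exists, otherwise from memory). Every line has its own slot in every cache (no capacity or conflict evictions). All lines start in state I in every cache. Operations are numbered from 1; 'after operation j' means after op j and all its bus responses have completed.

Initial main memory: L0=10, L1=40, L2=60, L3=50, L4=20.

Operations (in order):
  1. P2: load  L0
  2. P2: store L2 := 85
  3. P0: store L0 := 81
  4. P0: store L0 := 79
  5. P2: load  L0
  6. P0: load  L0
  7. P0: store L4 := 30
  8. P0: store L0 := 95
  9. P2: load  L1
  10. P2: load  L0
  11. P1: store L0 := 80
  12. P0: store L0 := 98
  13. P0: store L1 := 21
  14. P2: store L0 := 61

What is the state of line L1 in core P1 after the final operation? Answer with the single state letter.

state = I

  op1 P2: load  L0 → I/I/S on L0; bus BusRd; mem=10
  op2 P2: store L2 := 85 → I/I/M on L2; bus BusRdX; mem=60
  op3 P0: store L0 := 81 → M/I/I on L0; bus BusRdX; mem=10
  op4 P0: store L0 := 79 → M/I/I on L0; bus (none); mem=10
  op5 P2: load  L0 → S/I/S on L0; bus BusRd Flush; mem=79
  op6 P0: load  L0 → S/I/S on L0; bus (none); mem=79
  op7 P0: store L4 := 30 → M/I/I on L4; bus BusRdX; mem=20
  op8 P0: store L0 := 95 → M/I/I on L0; bus BusRdX; mem=79
  op9 P2: load  L1 → I/I/S on L1; bus BusRd; mem=40
  op10 P2: load  L0 → S/I/S on L0; bus BusRd Flush; mem=95
  op11 P1: store L0 := 80 → I/M/I on L0; bus BusRdX; mem=95
  op12 P0: store L0 := 98 → M/I/I on L0; bus BusRdX Flush; mem=80
  op13 P0: store L1 := 21 → M/I/I on L1; bus BusRdX; mem=40
  op14 P2: store L0 := 61 → I/I/M on L0; bus BusRdX Flush; mem=98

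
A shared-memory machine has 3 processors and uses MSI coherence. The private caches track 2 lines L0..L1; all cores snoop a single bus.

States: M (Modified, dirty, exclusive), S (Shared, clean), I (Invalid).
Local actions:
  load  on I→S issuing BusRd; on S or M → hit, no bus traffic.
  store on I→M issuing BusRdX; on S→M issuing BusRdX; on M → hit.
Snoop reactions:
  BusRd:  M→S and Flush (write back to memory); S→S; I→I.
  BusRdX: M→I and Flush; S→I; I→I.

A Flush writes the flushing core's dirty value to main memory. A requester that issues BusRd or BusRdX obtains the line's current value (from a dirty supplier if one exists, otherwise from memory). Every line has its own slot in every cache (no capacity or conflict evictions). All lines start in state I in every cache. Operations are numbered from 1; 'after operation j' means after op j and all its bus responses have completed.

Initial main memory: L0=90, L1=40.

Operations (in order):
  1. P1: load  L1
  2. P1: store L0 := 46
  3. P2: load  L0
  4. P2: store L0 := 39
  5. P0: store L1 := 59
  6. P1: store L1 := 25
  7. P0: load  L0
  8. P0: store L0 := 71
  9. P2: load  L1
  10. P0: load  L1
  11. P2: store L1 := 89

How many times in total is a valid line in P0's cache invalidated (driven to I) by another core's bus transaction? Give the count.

invalidations = 2

step 1: P1: load  L1  ⟶  ISI  (L1)  txn=BusRd  M[L1]=40
step 2: P1: store L0 := 46  ⟶  IMI  (L0)  txn=BusRdX  M[L0]=90
step 3: P2: load  L0  ⟶  ISS  (L0)  txn=BusRd+Flush  M[L0]=46
step 4: P2: store L0 := 39  ⟶  IIM  (L0)  txn=BusRdX  M[L0]=46
step 5: P0: store L1 := 59  ⟶  MII  (L1)  txn=BusRdX  M[L1]=40
step 6: P1: store L1 := 25  ⟶  IMI  (L1)  txn=BusRdX+Flush  M[L1]=59
step 7: P0: load  L0  ⟶  SIS  (L0)  txn=BusRd+Flush  M[L0]=39
step 8: P0: store L0 := 71  ⟶  MII  (L0)  txn=BusRdX  M[L0]=39
step 9: P2: load  L1  ⟶  ISS  (L1)  txn=BusRd+Flush  M[L1]=25
step 10: P0: load  L1  ⟶  SSS  (L1)  txn=BusRd  M[L1]=25
step 11: P2: store L1 := 89  ⟶  IIM  (L1)  txn=BusRdX  M[L1]=25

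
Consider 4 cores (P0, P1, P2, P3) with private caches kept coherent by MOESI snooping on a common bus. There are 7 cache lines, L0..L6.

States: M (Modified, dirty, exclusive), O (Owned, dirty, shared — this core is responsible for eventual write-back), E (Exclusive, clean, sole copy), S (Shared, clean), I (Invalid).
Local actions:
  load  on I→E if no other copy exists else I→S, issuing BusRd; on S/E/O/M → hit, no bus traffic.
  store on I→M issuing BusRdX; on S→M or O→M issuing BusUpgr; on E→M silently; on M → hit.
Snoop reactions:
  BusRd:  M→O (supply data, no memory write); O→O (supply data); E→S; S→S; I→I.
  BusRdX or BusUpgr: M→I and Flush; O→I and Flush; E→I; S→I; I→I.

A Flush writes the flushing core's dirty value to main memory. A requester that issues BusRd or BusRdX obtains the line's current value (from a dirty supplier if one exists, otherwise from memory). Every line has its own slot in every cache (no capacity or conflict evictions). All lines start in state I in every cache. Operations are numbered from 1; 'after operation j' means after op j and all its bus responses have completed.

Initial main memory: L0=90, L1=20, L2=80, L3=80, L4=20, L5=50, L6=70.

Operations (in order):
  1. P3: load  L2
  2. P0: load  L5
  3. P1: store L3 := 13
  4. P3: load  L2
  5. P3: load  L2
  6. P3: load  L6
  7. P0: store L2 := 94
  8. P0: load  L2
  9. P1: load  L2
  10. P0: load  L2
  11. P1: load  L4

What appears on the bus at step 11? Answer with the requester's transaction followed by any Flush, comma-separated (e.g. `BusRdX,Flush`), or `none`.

bus = BusRd

  op1 P3: load  L2 → I/I/I/E on L2; bus BusRd; mem=80
  op2 P0: load  L5 → E/I/I/I on L5; bus BusRd; mem=50
  op3 P1: store L3 := 13 → I/M/I/I on L3; bus BusRdX; mem=80
  op4 P3: load  L2 → I/I/I/E on L2; bus (none); mem=80
  op5 P3: load  L2 → I/I/I/E on L2; bus (none); mem=80
  op6 P3: load  L6 → I/I/I/E on L6; bus BusRd; mem=70
  op7 P0: store L2 := 94 → M/I/I/I on L2; bus BusRdX; mem=80
  op8 P0: load  L2 → M/I/I/I on L2; bus (none); mem=80
  op9 P1: load  L2 → O/S/I/I on L2; bus BusRd; mem=80
  op10 P0: load  L2 → O/S/I/I on L2; bus (none); mem=80
  op11 P1: load  L4 → I/E/I/I on L4; bus BusRd; mem=20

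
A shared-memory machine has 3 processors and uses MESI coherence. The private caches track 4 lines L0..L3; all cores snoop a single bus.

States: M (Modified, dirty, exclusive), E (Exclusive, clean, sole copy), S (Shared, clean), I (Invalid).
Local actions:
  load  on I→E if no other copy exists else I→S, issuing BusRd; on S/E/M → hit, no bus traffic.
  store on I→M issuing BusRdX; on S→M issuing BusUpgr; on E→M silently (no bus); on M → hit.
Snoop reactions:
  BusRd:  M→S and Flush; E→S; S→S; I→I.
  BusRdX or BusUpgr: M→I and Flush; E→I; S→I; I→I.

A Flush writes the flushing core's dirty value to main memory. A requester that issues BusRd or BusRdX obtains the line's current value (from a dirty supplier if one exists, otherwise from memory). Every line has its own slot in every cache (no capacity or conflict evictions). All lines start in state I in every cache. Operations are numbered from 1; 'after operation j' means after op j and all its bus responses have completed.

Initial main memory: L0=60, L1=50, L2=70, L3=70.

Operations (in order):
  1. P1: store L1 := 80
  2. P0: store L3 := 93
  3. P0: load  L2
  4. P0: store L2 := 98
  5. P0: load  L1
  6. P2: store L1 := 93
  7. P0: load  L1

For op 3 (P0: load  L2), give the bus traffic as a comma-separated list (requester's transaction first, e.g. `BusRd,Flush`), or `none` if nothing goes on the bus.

bus = BusRd

1. P1: store L1 := 80  bus=[BusRdX]  L1: P0=I P1=M P2=I  mem[L1]=50
2. P0: store L3 := 93  bus=[BusRdX]  L3: P0=M P1=I P2=I  mem[L3]=70
3. P0: load  L2  bus=[BusRd]  L2: P0=E P1=I P2=I  mem[L2]=70
4. P0: store L2 := 98  bus=[-]  L2: P0=M P1=I P2=I  mem[L2]=70
5. P0: load  L1  bus=[BusRd,Flush]  L1: P0=S P1=S P2=I  mem[L1]=80
6. P2: store L1 := 93  bus=[BusRdX]  L1: P0=I P1=I P2=M  mem[L1]=80
7. P0: load  L1  bus=[BusRd,Flush]  L1: P0=S P1=I P2=S  mem[L1]=93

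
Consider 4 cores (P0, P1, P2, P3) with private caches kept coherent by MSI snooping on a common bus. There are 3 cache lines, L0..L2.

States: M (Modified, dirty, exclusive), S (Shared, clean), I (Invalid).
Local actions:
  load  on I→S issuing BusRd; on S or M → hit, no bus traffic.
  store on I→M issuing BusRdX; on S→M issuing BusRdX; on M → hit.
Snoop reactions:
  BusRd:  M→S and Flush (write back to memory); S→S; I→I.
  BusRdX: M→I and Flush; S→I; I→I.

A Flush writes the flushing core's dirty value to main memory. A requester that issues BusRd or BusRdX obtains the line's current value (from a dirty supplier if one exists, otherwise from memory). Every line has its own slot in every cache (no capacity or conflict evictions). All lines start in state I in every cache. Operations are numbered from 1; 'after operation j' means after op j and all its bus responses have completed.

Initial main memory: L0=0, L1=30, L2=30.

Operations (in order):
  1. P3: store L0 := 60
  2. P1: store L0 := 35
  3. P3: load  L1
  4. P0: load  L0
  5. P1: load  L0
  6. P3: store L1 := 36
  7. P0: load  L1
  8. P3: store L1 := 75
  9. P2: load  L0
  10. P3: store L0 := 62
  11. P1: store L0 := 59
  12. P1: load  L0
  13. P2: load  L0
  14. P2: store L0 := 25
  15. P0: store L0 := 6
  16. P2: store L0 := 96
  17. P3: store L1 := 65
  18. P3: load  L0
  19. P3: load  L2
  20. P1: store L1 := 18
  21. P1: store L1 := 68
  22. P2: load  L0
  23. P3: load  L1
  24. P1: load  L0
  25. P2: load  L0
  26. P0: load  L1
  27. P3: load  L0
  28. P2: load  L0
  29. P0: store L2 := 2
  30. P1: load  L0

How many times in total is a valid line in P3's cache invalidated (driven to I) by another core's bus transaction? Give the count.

  op1 P3: store L0 := 60 → I/I/I/M on L0; bus BusRdX; mem=0
  op2 P1: store L0 := 35 → I/M/I/I on L0; bus BusRdX Flush; mem=60
  op3 P3: load  L1 → I/I/I/S on L1; bus BusRd; mem=30
  op4 P0: load  L0 → S/S/I/I on L0; bus BusRd Flush; mem=35
  op5 P1: load  L0 → S/S/I/I on L0; bus (none); mem=35
  op6 P3: store L1 := 36 → I/I/I/M on L1; bus BusRdX; mem=30
  op7 P0: load  L1 → S/I/I/S on L1; bus BusRd Flush; mem=36
  op8 P3: store L1 := 75 → I/I/I/M on L1; bus BusRdX; mem=36
  op9 P2: load  L0 → S/S/S/I on L0; bus BusRd; mem=35
  op10 P3: store L0 := 62 → I/I/I/M on L0; bus BusRdX; mem=35
  op11 P1: store L0 := 59 → I/M/I/I on L0; bus BusRdX Flush; mem=62
  op12 P1: load  L0 → I/M/I/I on L0; bus (none); mem=62
  op13 P2: load  L0 → I/S/S/I on L0; bus BusRd Flush; mem=59
  op14 P2: store L0 := 25 → I/I/M/I on L0; bus BusRdX; mem=59
  op15 P0: store L0 := 6 → M/I/I/I on L0; bus BusRdX Flush; mem=25
  op16 P2: store L0 := 96 → I/I/M/I on L0; bus BusRdX Flush; mem=6
  op17 P3: store L1 := 65 → I/I/I/M on L1; bus (none); mem=36
  op18 P3: load  L0 → I/I/S/S on L0; bus BusRd Flush; mem=96
  op19 P3: load  L2 → I/I/I/S on L2; bus BusRd; mem=30
  op20 P1: store L1 := 18 → I/M/I/I on L1; bus BusRdX Flush; mem=65
  op21 P1: store L1 := 68 → I/M/I/I on L1; bus (none); mem=65
  op22 P2: load  L0 → I/I/S/S on L0; bus (none); mem=96
  op23 P3: load  L1 → I/S/I/S on L1; bus BusRd Flush; mem=68
  op24 P1: load  L0 → I/S/S/S on L0; bus BusRd; mem=96
  op25 P2: load  L0 → I/S/S/S on L0; bus (none); mem=96
  op26 P0: load  L1 → S/S/I/S on L1; bus BusRd; mem=68
  op27 P3: load  L0 → I/S/S/S on L0; bus (none); mem=96
  op28 P2: load  L0 → I/S/S/S on L0; bus (none); mem=96
  op29 P0: store L2 := 2 → M/I/I/I on L2; bus BusRdX; mem=30
  op30 P1: load  L0 → I/S/S/S on L0; bus (none); mem=96

invalidations = 4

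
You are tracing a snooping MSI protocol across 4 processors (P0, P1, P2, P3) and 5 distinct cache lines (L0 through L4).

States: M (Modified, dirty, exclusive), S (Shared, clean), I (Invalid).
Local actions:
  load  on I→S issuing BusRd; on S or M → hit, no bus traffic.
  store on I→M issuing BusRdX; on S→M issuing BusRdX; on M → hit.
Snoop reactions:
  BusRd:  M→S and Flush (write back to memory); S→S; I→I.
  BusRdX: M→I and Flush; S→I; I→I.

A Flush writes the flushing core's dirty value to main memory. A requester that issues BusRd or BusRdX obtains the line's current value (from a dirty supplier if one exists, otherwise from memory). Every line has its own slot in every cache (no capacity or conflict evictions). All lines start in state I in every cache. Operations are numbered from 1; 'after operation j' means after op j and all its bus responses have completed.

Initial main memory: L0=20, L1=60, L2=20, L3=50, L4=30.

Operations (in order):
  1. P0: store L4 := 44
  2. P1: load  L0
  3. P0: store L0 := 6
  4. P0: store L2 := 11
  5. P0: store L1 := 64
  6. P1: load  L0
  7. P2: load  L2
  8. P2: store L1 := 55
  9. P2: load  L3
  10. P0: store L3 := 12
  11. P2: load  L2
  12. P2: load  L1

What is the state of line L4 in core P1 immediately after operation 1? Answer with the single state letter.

state = I

  op1 P0: store L4 := 44 → M/I/I/I on L4; bus BusRdX; mem=30
  op2 P1: load  L0 → I/S/I/I on L0; bus BusRd; mem=20
  op3 P0: store L0 := 6 → M/I/I/I on L0; bus BusRdX; mem=20
  op4 P0: store L2 := 11 → M/I/I/I on L2; bus BusRdX; mem=20
  op5 P0: store L1 := 64 → M/I/I/I on L1; bus BusRdX; mem=60
  op6 P1: load  L0 → S/S/I/I on L0; bus BusRd Flush; mem=6
  op7 P2: load  L2 → S/I/S/I on L2; bus BusRd Flush; mem=11
  op8 P2: store L1 := 55 → I/I/M/I on L1; bus BusRdX Flush; mem=64
  op9 P2: load  L3 → I/I/S/I on L3; bus BusRd; mem=50
  op10 P0: store L3 := 12 → M/I/I/I on L3; bus BusRdX; mem=50
  op11 P2: load  L2 → S/I/S/I on L2; bus (none); mem=11
  op12 P2: load  L1 → I/I/M/I on L1; bus (none); mem=64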